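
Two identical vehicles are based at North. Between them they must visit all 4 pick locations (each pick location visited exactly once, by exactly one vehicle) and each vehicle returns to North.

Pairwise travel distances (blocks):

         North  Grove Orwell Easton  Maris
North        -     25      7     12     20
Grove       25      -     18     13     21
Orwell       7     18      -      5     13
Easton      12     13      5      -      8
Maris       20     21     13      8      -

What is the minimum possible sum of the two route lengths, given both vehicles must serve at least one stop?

Try each way of splitting the stops between the two vehicles (each non-empty) and, for each split, find the best tour for each vehicle:
  {Grove} + {Orwell, Easton, Maris}: 50 + 40 = 90
  {Orwell} + {Grove, Easton, Maris}: 14 + 66 = 80
  {Grove, Orwell} + {Easton, Maris}: 50 + 40 = 90
  {Easton} + {Grove, Orwell, Maris}: 24 + 66 = 90
  {Grove, Easton} + {Orwell, Maris}: 50 + 40 = 90
  {Orwell, Easton} + {Grove, Maris}: 24 + 66 = 90
  … (7 splits in total)
Best: vehicle 1 North → Orwell → North = 14; vehicle 2 North → Grove → Easton → Maris → North = 66; combined 80.

80 blocks — the smallest possible combined total.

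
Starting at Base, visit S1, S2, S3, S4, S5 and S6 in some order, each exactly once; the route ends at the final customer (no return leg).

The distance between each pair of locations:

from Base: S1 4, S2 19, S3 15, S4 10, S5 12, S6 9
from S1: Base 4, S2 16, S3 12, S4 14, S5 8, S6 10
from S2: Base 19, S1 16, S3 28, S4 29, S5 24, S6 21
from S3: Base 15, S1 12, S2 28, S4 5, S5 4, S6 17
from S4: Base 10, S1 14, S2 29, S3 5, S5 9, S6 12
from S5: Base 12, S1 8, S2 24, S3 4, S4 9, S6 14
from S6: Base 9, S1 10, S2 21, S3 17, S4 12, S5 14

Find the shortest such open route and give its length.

54 — the minimum one-way total.

There are 6! = 720 possible orderings.
Base - S1 - S2 - S3 - S4 - S5 - S6: 4+16+28+5+9+14 = 76
Base - S1 - S2 - S3 - S4 - S6 - S5: 4+16+28+5+12+14 = 79
Base - S1 - S2 - S3 - S5 - S4 - S6: 4+16+28+4+9+12 = 73
Base - S1 - S2 - S3 - S5 - S6 - S4: 4+16+28+4+14+12 = 78
Base - S1 - S2 - S3 - S6 - S4 - S5: 4+16+28+17+12+9 = 86
Base - S1 - S2 - S3 - S6 - S5 - S4: 4+16+28+17+14+9 = 88
Base - S1 - S2 - S4 - S3 - S5 - S6: 4+16+29+5+4+14 = 72
Base - S1 - S2 - S4 - S3 - S6 - S5: 4+16+29+5+17+14 = 85
… (712 more)
Base - S1 - S5 - S3 - S4 - S6 - S2: 4+8+4+5+12+21 = 54  ← best
The minimum is 54.
One shortest path: Base → S1 → S5 → S3 → S4 → S6 → S2.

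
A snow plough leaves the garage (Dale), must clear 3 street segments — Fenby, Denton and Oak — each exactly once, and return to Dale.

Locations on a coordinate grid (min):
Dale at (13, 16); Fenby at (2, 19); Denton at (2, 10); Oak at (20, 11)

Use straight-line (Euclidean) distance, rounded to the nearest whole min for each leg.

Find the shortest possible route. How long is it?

With 3 stops there are 3!/2 = 3 distinct round trips (a route and its reverse cost the same).
Dale→Fenby→Denton→Oak→Dale: 11+9+18+9 = 47
Dale→Fenby→Oak→Denton→Dale: 11+20+18+13 = 62
Dale→Denton→Fenby→Oak→Dale: 13+9+20+9 = 51
The minimum is 47.
One optimal route: Dale → Fenby → Denton → Oak → Dale (or its reverse).

47 min — the shortest possible round trip.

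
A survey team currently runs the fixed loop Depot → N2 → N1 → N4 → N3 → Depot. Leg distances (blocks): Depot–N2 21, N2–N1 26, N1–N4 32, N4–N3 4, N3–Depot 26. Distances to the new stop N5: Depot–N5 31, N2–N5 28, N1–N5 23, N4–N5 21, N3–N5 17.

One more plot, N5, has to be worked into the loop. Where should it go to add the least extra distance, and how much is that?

Adding 12 blocks by placing N5 on the N1–N4 leg.

Insertion cost between consecutive stops i–j is d(i,N5) + d(N5,j) − d(i,j):
  between Depot and N2: 31 + 28 − 21 = 38
  between N2 and N1: 28 + 23 − 26 = 25
  between N1 and N4: 23 + 21 − 32 = 12
  between N4 and N3: 21 + 17 − 4 = 34
  between N3 and Depot: 17 + 31 − 26 = 22
Cheapest insertion is between N1 and N4, adding 12.
New total = 109 + 12 = 121.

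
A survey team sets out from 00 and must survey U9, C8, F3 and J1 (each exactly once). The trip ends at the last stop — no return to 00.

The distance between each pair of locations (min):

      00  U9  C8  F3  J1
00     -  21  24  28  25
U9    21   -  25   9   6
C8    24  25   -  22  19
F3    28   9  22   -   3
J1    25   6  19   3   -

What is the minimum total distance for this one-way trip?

Minimum one-way distance = 52 min.

There are 4! = 24 possible orderings.
00→U9→C8→F3→J1: 21+25+22+3 = 71
00→U9→C8→J1→F3: 21+25+19+3 = 68
00→U9→F3→C8→J1: 21+9+22+19 = 71
00→U9→F3→J1→C8: 21+9+3+19 = 52
00→U9→J1→C8→F3: 21+6+19+22 = 68
00→U9→J1→F3→C8: 21+6+3+22 = 52
00→C8→U9→F3→J1: 24+25+9+3 = 61
00→C8→U9→J1→F3: 24+25+6+3 = 58
00→C8→F3→U9→J1: 24+22+9+6 = 61
00→C8→F3→J1→U9: 24+22+3+6 = 55
00→C8→J1→U9→F3: 24+19+6+9 = 58
00→C8→J1→F3→U9: 24+19+3+9 = 55
00→F3→U9→C8→J1: 28+9+25+19 = 81
00→F3→U9→J1→C8: 28+9+6+19 = 62
… (10 more)
The minimum is 52.
One shortest path: 00 → U9 → F3 → J1 → C8.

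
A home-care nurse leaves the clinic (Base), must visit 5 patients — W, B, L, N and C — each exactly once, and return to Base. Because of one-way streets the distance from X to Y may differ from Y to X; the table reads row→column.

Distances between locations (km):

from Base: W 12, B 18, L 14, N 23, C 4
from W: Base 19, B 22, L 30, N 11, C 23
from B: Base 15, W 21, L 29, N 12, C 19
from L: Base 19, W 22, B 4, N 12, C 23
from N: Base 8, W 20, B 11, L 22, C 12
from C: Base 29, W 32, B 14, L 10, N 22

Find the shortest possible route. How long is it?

Base→W→B→L→N→C→Base: 12+22+29+12+12+29 = 116
Base→W→B→L→C→N→Base: 12+22+29+23+22+8 = 116
Base→W→B→N→L→C→Base: 12+22+12+22+23+29 = 120
Base→W→B→N→C→L→Base: 12+22+12+12+10+19 = 87
Base→W→B→C→L→N→Base: 12+22+19+10+12+8 = 83
Base→W→B→C→N→L→Base: 12+22+19+22+22+19 = 116
Base→W→L→B→N→C→Base: 12+30+4+12+12+29 = 99
Base→W→L→B→C→N→Base: 12+30+4+19+22+8 = 95
Base→W→L→N→B→C→Base: 12+30+12+11+19+29 = 113
Base→W→L→N→C→B→Base: 12+30+12+12+14+15 = 95
Base→W→L→C→B→N→Base: 12+30+23+14+12+8 = 99
Base→W→L→C→N→B→Base: 12+30+23+22+11+15 = 113
Base→W→N→B→L→C→Base: 12+11+11+29+23+29 = 115
Base→W→N→B→C→L→Base: 12+11+11+19+10+19 = 82
… (106 more)
Base→C→L→B→W→N→Base: 4+10+4+21+11+8 = 58  ← best
The minimum is 58.
One optimal route: Base → C → L → B → W → N → Base.

58 km — the shortest possible round trip.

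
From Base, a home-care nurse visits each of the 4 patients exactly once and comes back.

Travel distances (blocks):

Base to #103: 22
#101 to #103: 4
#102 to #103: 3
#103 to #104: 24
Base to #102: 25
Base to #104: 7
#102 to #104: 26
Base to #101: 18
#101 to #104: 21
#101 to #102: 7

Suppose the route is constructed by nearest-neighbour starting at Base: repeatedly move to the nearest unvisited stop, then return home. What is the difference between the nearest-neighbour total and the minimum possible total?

2 blocks longer than the optimal tour.

Base: #104=7, #101=18, #103=22, #102=25 ⇒ #104
#104: #101=21, #103=24, #102=26 ⇒ #101
#101: #103=4, #102=7 ⇒ #103
#103: #102=3 ⇒ #102
NN route Base → #104 → #101 → #103 → #102 → Base costs 60.
Optimal: Base → #101 → #103 → #102 → #104 → Base costs 58 (by enumerating all 12 distinct tours).
Excess = 60 − 58 = 2.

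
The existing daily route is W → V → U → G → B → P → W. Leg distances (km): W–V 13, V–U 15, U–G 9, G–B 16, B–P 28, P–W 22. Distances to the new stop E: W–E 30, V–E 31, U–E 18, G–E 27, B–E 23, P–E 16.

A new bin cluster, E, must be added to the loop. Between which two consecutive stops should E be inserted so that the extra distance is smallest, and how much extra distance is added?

Minimum extra distance: 11 km, inserting E between B and P.

Insertion cost between consecutive stops i–j is d(i,E) + d(E,j) − d(i,j):
  between W and V: 30 + 31 − 13 = 48
  between V and U: 31 + 18 − 15 = 34
  between U and G: 18 + 27 − 9 = 36
  between G and B: 27 + 23 − 16 = 34
  between B and P: 23 + 16 − 28 = 11
  between P and W: 16 + 30 − 22 = 24
Cheapest insertion is between B and P, adding 11.
New total = 103 + 11 = 114.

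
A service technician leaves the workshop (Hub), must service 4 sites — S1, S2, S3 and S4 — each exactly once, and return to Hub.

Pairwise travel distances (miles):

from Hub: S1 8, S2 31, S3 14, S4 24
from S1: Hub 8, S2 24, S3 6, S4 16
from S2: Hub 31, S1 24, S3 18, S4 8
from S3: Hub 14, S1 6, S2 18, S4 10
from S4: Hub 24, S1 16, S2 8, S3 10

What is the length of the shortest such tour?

Minimum total distance: 63 miles.

Hub-S1-S2-S3-S4-Hub: 8+24+18+10+24 = 84
Hub-S1-S2-S4-S3-Hub: 8+24+8+10+14 = 64
Hub-S1-S3-S2-S4-Hub: 8+6+18+8+24 = 64
Hub-S1-S3-S4-S2-Hub: 8+6+10+8+31 = 63
Hub-S1-S4-S2-S3-Hub: 8+16+8+18+14 = 64
Hub-S1-S4-S3-S2-Hub: 8+16+10+18+31 = 83
Hub-S2-S1-S3-S4-Hub: 31+24+6+10+24 = 95
Hub-S2-S1-S4-S3-Hub: 31+24+16+10+14 = 95
Hub-S2-S3-S1-S4-Hub: 31+18+6+16+24 = 95
Hub-S2-S4-S1-S3-Hub: 31+8+16+6+14 = 75
Hub-S3-S1-S2-S4-Hub: 14+6+24+8+24 = 76
Hub-S3-S2-S1-S4-Hub: 14+18+24+16+24 = 96
The minimum is 63.
One optimal route: Hub → S1 → S3 → S4 → S2 → Hub (or its reverse).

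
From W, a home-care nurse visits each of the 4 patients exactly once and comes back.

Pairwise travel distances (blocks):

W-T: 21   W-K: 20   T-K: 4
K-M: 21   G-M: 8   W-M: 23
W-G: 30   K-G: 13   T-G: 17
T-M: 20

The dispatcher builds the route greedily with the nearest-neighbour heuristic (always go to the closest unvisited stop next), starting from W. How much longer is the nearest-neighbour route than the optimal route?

The nearest-neighbour route is 3 blocks longer than optimal.

W: K=20, T=21, M=23, G=30 ⇒ K
K: T=4, G=13, M=21 ⇒ T
T: G=17, M=20 ⇒ G
G: M=8 ⇒ M
NN route W → K → T → G → M → W costs 72.
Optimal: W → T → K → G → M → W costs 69 (by enumerating all 12 distinct tours).
Excess = 72 − 69 = 3.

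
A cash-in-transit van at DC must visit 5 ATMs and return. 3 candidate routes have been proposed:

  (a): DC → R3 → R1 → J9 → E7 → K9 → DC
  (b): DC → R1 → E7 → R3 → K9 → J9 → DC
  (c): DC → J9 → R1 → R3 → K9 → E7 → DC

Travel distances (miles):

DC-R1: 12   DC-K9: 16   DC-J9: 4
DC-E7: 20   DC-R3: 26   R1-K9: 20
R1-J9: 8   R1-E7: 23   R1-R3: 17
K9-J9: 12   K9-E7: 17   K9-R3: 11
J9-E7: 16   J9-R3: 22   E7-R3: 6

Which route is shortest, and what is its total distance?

(a): 26 + 17 + 8 + 16 + 17 + 16 = 100
(b): 12 + 23 + 6 + 11 + 12 + 4 = 68
(c): 4 + 8 + 17 + 11 + 17 + 20 = 77

68 miles — (b) is the shortest.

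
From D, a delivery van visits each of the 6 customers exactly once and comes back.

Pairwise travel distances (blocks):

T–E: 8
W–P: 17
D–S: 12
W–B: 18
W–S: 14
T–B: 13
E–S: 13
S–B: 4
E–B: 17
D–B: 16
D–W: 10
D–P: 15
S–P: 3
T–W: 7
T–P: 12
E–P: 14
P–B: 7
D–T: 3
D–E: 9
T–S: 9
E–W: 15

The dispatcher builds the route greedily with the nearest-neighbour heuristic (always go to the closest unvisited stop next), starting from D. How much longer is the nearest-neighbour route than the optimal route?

2 blocks longer than the optimal tour.

D: T=3, E=9, W=10, S=12, P=15, B=16 ⇒ T
T: W=7, E=8, S=9, P=12, B=13 ⇒ W
W: S=14, E=15, P=17, B=18 ⇒ S
S: P=3, B=4, E=13 ⇒ P
P: B=7, E=14 ⇒ B
B: E=17 ⇒ E
NN route D → T → W → S → P → B → E → D costs 60.
Optimal: D → T → W → S → B → P → E → D costs 58 (by enumerating all 360 distinct tours).
Excess = 60 − 58 = 2.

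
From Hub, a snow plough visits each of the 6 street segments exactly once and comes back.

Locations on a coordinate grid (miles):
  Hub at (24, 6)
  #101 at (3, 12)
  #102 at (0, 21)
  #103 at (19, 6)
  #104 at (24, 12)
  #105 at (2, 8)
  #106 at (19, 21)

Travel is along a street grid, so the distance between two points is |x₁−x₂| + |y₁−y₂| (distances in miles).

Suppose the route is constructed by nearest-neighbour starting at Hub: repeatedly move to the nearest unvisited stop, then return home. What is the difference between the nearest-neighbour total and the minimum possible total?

Hub: #103=5, #104=6, #106=20, #105=24, #101=27, #102=39 ⇒ #103
#103: #104=11, #106=15, #105=19, #101=22, #102=34 ⇒ #104
#104: #106=14, #101=21, #105=26, #102=33 ⇒ #106
#106: #102=19, #101=25, #105=30 ⇒ #102
#102: #101=12, #105=15 ⇒ #101
#101: #105=5 ⇒ #105
NN route Hub → #103 → #104 → #106 → #102 → #101 → #105 → Hub costs 90.
Optimal: Hub → #103 → #105 → #101 → #102 → #106 → #104 → Hub costs 80 (by enumerating all 360 distinct tours).
Excess = 90 − 80 = 10.

10 miles longer than the optimal tour.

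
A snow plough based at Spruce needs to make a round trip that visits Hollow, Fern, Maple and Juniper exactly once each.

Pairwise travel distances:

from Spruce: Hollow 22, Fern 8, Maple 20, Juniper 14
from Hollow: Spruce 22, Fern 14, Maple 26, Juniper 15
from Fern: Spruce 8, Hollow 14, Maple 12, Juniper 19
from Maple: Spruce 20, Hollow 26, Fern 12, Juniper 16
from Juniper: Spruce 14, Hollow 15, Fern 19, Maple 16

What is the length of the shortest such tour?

Spruce→Hollow→Fern→Maple→Juniper→Spruce: 22+14+12+16+14 = 78
Spruce→Hollow→Fern→Juniper→Maple→Spruce: 22+14+19+16+20 = 91
Spruce→Hollow→Maple→Fern→Juniper→Spruce: 22+26+12+19+14 = 93
Spruce→Hollow→Maple→Juniper→Fern→Spruce: 22+26+16+19+8 = 91
Spruce→Hollow→Juniper→Fern→Maple→Spruce: 22+15+19+12+20 = 88
Spruce→Hollow→Juniper→Maple→Fern→Spruce: 22+15+16+12+8 = 73
Spruce→Fern→Hollow→Maple→Juniper→Spruce: 8+14+26+16+14 = 78
Spruce→Fern→Hollow→Juniper→Maple→Spruce: 8+14+15+16+20 = 73
Spruce→Fern→Maple→Hollow→Juniper→Spruce: 8+12+26+15+14 = 75
Spruce→Fern→Juniper→Hollow→Maple→Spruce: 8+19+15+26+20 = 88
Spruce→Maple→Hollow→Fern→Juniper→Spruce: 20+26+14+19+14 = 93
Spruce→Maple→Fern→Hollow→Juniper→Spruce: 20+12+14+15+14 = 75
The minimum is 73.
One optimal route: Spruce → Hollow → Juniper → Maple → Fern → Spruce (or its reverse).

73 — the shortest possible round trip.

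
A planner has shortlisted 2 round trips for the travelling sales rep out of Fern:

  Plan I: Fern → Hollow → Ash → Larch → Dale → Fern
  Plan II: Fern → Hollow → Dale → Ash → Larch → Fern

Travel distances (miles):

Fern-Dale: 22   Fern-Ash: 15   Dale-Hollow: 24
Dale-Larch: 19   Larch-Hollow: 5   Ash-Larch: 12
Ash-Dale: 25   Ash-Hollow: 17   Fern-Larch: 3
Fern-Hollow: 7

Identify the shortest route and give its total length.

71 miles — Plan II is the shortest.

Plan I: 7 + 17 + 12 + 19 + 22 = 77
Plan II: 7 + 24 + 25 + 12 + 3 = 71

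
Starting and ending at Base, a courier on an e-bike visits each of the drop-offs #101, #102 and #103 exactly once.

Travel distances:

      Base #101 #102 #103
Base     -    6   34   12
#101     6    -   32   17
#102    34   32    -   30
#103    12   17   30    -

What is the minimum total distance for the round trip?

There are 3 distinct closed tours to check (reversals are equivalent).
Base-#101-#102-#103-Base: 6+32+30+12 = 80
Base-#101-#103-#102-Base: 6+17+30+34 = 87
Base-#102-#101-#103-Base: 34+32+17+12 = 95
The minimum is 80.
One optimal route: Base → #101 → #102 → #103 → Base (or its reverse).

Minimum total distance: 80.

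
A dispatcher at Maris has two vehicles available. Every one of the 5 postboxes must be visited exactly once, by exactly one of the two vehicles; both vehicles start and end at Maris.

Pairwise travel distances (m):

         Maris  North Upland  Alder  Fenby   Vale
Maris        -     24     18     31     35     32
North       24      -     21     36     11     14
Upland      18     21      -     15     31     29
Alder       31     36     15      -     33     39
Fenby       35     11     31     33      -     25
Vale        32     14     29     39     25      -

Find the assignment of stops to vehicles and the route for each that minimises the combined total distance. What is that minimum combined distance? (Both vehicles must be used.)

Try each way of splitting the stops between the two vehicles (each non-empty) and, for each split, find the best tour for each vehicle:
  {North} + {Upland, Alder, Fenby, Vale}: 48 + 123 = 171
  {Upland} + {North, Alder, Fenby, Vale}: 36 + 121 = 157
  {North, Upland} + {Alder, Fenby, Vale}: 63 + 121 = 184
  {Alder} + {North, Upland, Fenby, Vale}: 62 + 106 = 168
  {North, Alder} + {Upland, Fenby, Vale}: 91 + 106 = 197
  {Upland, Alder} + {North, Fenby, Vale}: 64 + 92 = 156
  … (15 splits in total)
Best: vehicle 1 Maris → Upland → Alder → Maris = 64; vehicle 2 Maris → North → Fenby → Vale → Maris = 92; combined 156.

Minimum combined distance: 156 m.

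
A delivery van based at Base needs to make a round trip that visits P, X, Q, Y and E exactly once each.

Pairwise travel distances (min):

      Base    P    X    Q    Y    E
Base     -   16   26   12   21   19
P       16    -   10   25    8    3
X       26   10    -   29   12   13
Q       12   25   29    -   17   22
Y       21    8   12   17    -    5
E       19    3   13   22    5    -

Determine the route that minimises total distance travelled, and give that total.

Base - P - X - Q - Y - E - Base: 16+10+29+17+5+19 = 96
Base - P - X - Q - E - Y - Base: 16+10+29+22+5+21 = 103
Base - P - X - Y - Q - E - Base: 16+10+12+17+22+19 = 96
Base - P - X - Y - E - Q - Base: 16+10+12+5+22+12 = 77
Base - P - X - E - Q - Y - Base: 16+10+13+22+17+21 = 99
Base - P - X - E - Y - Q - Base: 16+10+13+5+17+12 = 73
Base - P - Q - X - Y - E - Base: 16+25+29+12+5+19 = 106
Base - P - Q - X - E - Y - Base: 16+25+29+13+5+21 = 109
Base - P - Q - Y - X - E - Base: 16+25+17+12+13+19 = 102
Base - P - Q - Y - E - X - Base: 16+25+17+5+13+26 = 102
Base - P - Q - E - X - Y - Base: 16+25+22+13+12+21 = 109
Base - P - Q - E - Y - X - Base: 16+25+22+5+12+26 = 106
Base - P - Y - X - Q - E - Base: 16+8+12+29+22+19 = 106
Base - P - Y - X - E - Q - Base: 16+8+12+13+22+12 = 83
… (46 more)
The minimum is 73.
One optimal route: Base → P → X → E → Y → Q → Base (or its reverse).

73 min — the shortest possible round trip.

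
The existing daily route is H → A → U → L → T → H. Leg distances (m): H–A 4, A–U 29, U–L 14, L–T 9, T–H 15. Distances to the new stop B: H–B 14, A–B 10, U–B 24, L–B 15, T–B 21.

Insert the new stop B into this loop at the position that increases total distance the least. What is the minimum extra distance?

Insertion cost between consecutive stops i–j is d(i,B) + d(B,j) − d(i,j):
  between H and A: 14 + 10 − 4 = 20
  between A and U: 10 + 24 − 29 = 5
  between U and L: 24 + 15 − 14 = 25
  between L and T: 15 + 21 − 9 = 27
  between T and H: 21 + 14 − 15 = 20
Cheapest insertion is between A and U, adding 5.
New total = 71 + 5 = 76.

Adding 5 m by placing B on the A–U leg.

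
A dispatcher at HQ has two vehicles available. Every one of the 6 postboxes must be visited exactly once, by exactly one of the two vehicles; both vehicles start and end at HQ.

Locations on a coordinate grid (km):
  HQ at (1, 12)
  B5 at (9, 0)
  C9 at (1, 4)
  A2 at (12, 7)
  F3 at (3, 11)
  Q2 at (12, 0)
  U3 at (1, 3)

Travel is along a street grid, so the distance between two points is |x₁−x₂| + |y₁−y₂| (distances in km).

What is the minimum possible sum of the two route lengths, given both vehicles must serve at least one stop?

Try each way of splitting the stops between the two vehicles (each non-empty) and, for each split, find the best tour for each vehicle:
  {B5} + {C9, A2, F3, Q2, U3}: 40 + 46 = 86
  {C9} + {B5, A2, F3, Q2, U3}: 16 + 46 = 62
  {B5, C9} + {A2, F3, Q2, U3}: 40 + 46 = 86
  {A2} + {B5, C9, F3, Q2, U3}: 32 + 46 = 78
  {B5, A2} + {C9, F3, Q2, U3}: 46 + 46 = 92
  {C9, A2} + {B5, F3, Q2, U3}: 38 + 46 = 84
  … (31 splits in total)
  {F3} + {B5, C9, A2, Q2, U3}: 6 + 46 = 52  ← best
Best: vehicle 1 HQ → F3 → HQ = 6; vehicle 2 HQ → C9 → U3 → B5 → Q2 → A2 → HQ = 46; combined 52.

52 km — the smallest possible combined total.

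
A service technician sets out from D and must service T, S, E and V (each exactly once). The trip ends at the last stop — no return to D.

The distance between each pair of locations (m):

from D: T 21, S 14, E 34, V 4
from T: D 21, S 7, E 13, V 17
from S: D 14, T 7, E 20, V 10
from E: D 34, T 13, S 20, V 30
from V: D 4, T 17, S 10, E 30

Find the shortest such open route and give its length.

Minimum one-way distance = 34 m.

There are 4! = 24 possible orderings.
D→T→S→E→V: 21+7+20+30 = 78
D→T→S→V→E: 21+7+10+30 = 68
D→T→E→S→V: 21+13+20+10 = 64
D→T→E→V→S: 21+13+30+10 = 74
D→T→V→S→E: 21+17+10+20 = 68
D→T→V→E→S: 21+17+30+20 = 88
D→S→T→E→V: 14+7+13+30 = 64
D→S→T→V→E: 14+7+17+30 = 68
D→S→E→T→V: 14+20+13+17 = 64
D→S→E→V→T: 14+20+30+17 = 81
D→S→V→T→E: 14+10+17+13 = 54
D→S→V→E→T: 14+10+30+13 = 67
D→E→T→S→V: 34+13+7+10 = 64
D→E→T→V→S: 34+13+17+10 = 74
… (10 more)
D→V→S→T→E: 4+10+7+13 = 34  ← best
The minimum is 34.
One shortest path: D → V → S → T → E.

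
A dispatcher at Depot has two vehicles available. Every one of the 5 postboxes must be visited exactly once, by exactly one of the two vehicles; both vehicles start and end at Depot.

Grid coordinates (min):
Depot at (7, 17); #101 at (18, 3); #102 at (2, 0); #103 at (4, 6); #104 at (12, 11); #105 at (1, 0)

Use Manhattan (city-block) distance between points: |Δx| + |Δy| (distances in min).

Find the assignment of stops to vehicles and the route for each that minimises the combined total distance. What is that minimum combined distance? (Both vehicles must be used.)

Minimum combined distance: 90 min.

There are 2^4 − 1 = 15 ways to divide the 5 stops into two non-empty groups. For each, the best each vehicle can do is its own shortest tour through its group:
  {#101} + {#102, #103, #104, #105}: 50 + 56 = 106
  {#102} + {#101, #103, #104, #105}: 44 + 68 = 112
  {#101, #102} + {#103, #104, #105}: 66 + 56 = 122
  {#103} + {#101, #102, #104, #105}: 28 + 68 = 96
  {#101, #103} + {#102, #104, #105}: 56 + 56 = 112
  {#102, #103} + {#101, #104, #105}: 44 + 68 = 112
  … (15 splits in total)
  {#104} + {#101, #102, #103, #105}: 22 + 68 = 90  ← best
Best: vehicle 1 Depot → #104 → Depot = 22; vehicle 2 Depot → #101 → #102 → #105 → #103 → Depot = 68; combined 90.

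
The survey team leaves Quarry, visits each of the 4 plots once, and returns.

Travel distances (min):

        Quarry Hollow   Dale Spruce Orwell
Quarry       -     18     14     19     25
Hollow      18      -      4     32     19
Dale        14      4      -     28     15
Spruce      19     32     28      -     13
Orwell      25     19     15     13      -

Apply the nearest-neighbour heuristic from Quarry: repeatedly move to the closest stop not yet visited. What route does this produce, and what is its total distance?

At Quarry the remaining stops are Dale 14, Hollow 18, Spruce 19, Orwell 25; go to Dale.
At Dale the remaining stops are Hollow 4, Orwell 15, Spruce 28; go to Hollow.
At Hollow the remaining stops are Orwell 19, Spruce 32; go to Orwell.
At Orwell the remaining stops are Spruce 13; go to Spruce.
Return Spruce→Quarry: 19.
Total = 14 + 4 + 19 + 13 + 19 = 69.

Nearest-neighbour total = 69 min; route Quarry → Dale → Hollow → Orwell → Spruce → Quarry.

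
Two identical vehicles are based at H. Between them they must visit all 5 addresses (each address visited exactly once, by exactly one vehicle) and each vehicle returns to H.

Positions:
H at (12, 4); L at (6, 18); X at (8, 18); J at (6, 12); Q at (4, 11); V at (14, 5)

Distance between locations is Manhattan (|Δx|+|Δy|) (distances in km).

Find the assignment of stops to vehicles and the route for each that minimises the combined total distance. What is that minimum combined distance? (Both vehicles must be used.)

Try each way of splitting the stops between the two vehicles (each non-empty) and, for each split, find the best tour for each vehicle:
  {L} + {X, J, Q, V}: 40 + 48 = 88
  {X} + {L, J, Q, V}: 36 + 48 = 84
  {L, X} + {J, Q, V}: 40 + 36 = 76
  {J} + {L, X, Q, V}: 28 + 48 = 76
  {L, J} + {X, Q, V}: 40 + 48 = 88
  {X, J} + {L, Q, V}: 40 + 48 = 88
  … (15 splits in total)
  {L, X, J, Q} + {V}: 44 + 6 = 50  ← best
Best: vehicle 1 H → X → L → J → Q → H = 44; vehicle 2 H → V → H = 6; combined 50.

50 km — the smallest possible combined total.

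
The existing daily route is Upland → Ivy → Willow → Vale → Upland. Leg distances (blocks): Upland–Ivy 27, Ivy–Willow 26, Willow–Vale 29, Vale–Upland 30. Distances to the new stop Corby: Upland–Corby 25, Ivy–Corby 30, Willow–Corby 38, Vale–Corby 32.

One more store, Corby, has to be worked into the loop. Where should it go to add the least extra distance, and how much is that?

Minimum extra distance: 27 blocks, inserting Corby between Vale and Upland.

Insertion cost between consecutive stops i–j is d(i,Corby) + d(Corby,j) − d(i,j):
  between Upland and Ivy: 25 + 30 − 27 = 28
  between Ivy and Willow: 30 + 38 − 26 = 42
  between Willow and Vale: 38 + 32 − 29 = 41
  between Vale and Upland: 32 + 25 − 30 = 27
Cheapest insertion is between Vale and Upland, adding 27.
New total = 112 + 27 = 139.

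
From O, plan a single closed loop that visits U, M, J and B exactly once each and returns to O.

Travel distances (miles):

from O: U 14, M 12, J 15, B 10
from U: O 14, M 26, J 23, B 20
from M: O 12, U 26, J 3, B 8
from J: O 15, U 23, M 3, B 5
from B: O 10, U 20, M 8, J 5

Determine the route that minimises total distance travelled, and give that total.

54 miles — the shortest possible round trip.

There are 12 distinct closed tours to check (reversals are equivalent).
O - U - M - J - B - O: 14+26+3+5+10 = 58
O - U - M - B - J - O: 14+26+8+5+15 = 68
O - U - J - M - B - O: 14+23+3+8+10 = 58
O - U - J - B - M - O: 14+23+5+8+12 = 62
O - U - B - M - J - O: 14+20+8+3+15 = 60
O - U - B - J - M - O: 14+20+5+3+12 = 54
O - M - U - J - B - O: 12+26+23+5+10 = 76
O - M - U - B - J - O: 12+26+20+5+15 = 78
O - M - J - U - B - O: 12+3+23+20+10 = 68
O - M - B - U - J - O: 12+8+20+23+15 = 78
O - J - U - M - B - O: 15+23+26+8+10 = 82
O - J - M - U - B - O: 15+3+26+20+10 = 74
The minimum is 54.
One optimal route: O → U → B → J → M → O (or its reverse).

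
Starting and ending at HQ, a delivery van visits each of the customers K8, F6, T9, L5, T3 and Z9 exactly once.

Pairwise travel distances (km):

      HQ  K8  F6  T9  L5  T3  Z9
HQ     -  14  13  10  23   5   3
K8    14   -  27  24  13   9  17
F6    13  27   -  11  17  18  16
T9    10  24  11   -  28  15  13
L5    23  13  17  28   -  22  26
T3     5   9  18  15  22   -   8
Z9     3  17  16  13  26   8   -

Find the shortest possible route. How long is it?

There are 360 distinct closed tours to check (reversals are equivalent).
HQ → K8 → F6 → T9 → L5 → T3 → Z9 → HQ: 14+27+11+28+22+8+3 = 113
HQ → K8 → F6 → T9 → L5 → Z9 → T3 → HQ: 14+27+11+28+26+8+5 = 119
HQ → K8 → F6 → T9 → T3 → L5 → Z9 → HQ: 14+27+11+15+22+26+3 = 118
HQ → K8 → F6 → T9 → T3 → Z9 → L5 → HQ: 14+27+11+15+8+26+23 = 124
HQ → K8 → F6 → T9 → Z9 → L5 → T3 → HQ: 14+27+11+13+26+22+5 = 118
HQ → K8 → F6 → T9 → Z9 → T3 → L5 → HQ: 14+27+11+13+8+22+23 = 118
HQ → K8 → F6 → L5 → T9 → T3 → Z9 → HQ: 14+27+17+28+15+8+3 = 112
HQ → K8 → F6 → L5 → T9 → Z9 → T3 → HQ: 14+27+17+28+13+8+5 = 112
… (352 more)
HQ → T9 → F6 → L5 → K8 → T3 → Z9 → HQ: 10+11+17+13+9+8+3 = 71  ← best
The minimum is 71.
One optimal route: HQ → T9 → F6 → L5 → K8 → T3 → Z9 → HQ (or its reverse).

Shortest round trip = 71 km.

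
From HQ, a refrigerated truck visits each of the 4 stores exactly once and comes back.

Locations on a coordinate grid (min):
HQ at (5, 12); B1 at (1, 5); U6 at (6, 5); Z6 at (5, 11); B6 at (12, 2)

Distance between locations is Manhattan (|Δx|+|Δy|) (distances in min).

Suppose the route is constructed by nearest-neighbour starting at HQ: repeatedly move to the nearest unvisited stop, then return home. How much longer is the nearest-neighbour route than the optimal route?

Excess over optimum: 2 min.

From HQ: Z6=1, U6=8, B1=11, B6=17 → choose Z6 (1).
From Z6: U6=7, B1=10, B6=16 → choose U6 (7).
From U6: B1=5, B6=9 → choose B1 (5).
From B1: B6=14 → choose B6 (14).
NN route HQ → Z6 → U6 → B1 → B6 → HQ costs 44.
Optimal: HQ → B1 → U6 → B6 → Z6 → HQ costs 42 (by enumerating all 12 distinct tours).
Excess = 44 − 42 = 2.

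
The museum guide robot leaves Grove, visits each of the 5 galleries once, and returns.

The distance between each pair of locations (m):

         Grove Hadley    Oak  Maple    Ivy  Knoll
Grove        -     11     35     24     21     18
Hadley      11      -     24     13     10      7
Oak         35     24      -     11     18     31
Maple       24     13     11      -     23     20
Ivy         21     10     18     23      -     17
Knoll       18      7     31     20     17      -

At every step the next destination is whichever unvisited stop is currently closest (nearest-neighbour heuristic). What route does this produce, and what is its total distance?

From Grove: distances to unvisited — Hadley=11, Knoll=18, Ivy=21, Maple=24, Oak=35. Nearest is Hadley (11).
From Hadley: distances to unvisited — Knoll=7, Ivy=10, Maple=13, Oak=24. Nearest is Knoll (7).
From Knoll: distances to unvisited — Ivy=17, Maple=20, Oak=31. Nearest is Ivy (17).
From Ivy: distances to unvisited — Oak=18, Maple=23. Nearest is Oak (18).
From Oak: distances to unvisited — Maple=11. Nearest is Maple (11).
Return Maple→Grove: 24.
Total = 11 + 7 + 17 + 18 + 11 + 24 = 88.

Total distance 88 m via the nearest-neighbour route Grove → Hadley → Knoll → Ivy → Oak → Maple → Grove.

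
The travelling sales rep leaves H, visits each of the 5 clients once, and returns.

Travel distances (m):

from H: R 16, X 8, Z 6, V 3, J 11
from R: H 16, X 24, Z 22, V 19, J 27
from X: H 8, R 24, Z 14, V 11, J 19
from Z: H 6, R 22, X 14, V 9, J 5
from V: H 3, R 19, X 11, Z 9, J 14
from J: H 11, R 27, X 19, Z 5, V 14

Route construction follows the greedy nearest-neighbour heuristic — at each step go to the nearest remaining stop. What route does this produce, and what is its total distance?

H → [V:3 / Z:6 / X:8 / J:11 / R:16] → V (3)
V → [Z:9 / X:11 / J:14 / R:19] → Z (9)
Z → [J:5 / X:14 / R:22] → J (5)
J → [X:19 / R:27] → X (19)
X → [R:24] → R (24)
Return R→H: 16.
Total = 3 + 9 + 5 + 19 + 24 + 16 = 76.

Nearest-neighbour total = 76 m; route H → V → Z → J → X → R → H.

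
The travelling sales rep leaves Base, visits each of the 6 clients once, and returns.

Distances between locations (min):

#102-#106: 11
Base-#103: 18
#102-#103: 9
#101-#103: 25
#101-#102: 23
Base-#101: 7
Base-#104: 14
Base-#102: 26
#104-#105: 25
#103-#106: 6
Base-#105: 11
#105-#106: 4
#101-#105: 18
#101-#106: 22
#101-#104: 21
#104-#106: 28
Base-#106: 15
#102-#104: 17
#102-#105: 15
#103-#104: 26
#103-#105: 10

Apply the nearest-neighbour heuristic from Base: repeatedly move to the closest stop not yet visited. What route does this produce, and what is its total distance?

From Base: distances to unvisited — #101=7, #105=11, #104=14, #106=15, #103=18, #102=26. Nearest is #101 (7).
From #101: distances to unvisited — #105=18, #104=21, #106=22, #102=23, #103=25. Nearest is #105 (18).
From #105: distances to unvisited — #106=4, #103=10, #102=15, #104=25. Nearest is #106 (4).
From #106: distances to unvisited — #103=6, #102=11, #104=28. Nearest is #103 (6).
From #103: distances to unvisited — #102=9, #104=26. Nearest is #102 (9).
From #102: distances to unvisited — #104=17. Nearest is #104 (17).
Return #104→Base: 14.
Total = 7 + 18 + 4 + 6 + 9 + 17 + 14 = 75.

Total distance 75 min via the nearest-neighbour route Base → #101 → #105 → #106 → #103 → #102 → #104 → Base.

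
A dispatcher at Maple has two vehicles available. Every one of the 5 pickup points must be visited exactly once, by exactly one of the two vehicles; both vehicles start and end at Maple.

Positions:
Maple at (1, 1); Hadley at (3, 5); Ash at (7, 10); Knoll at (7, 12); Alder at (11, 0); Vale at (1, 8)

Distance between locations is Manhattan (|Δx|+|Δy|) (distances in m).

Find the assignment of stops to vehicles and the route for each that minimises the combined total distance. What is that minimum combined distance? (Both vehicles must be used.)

There are 2^4 − 1 = 15 ways to divide the 5 stops into two non-empty groups. For each, the best each vehicle can do is its own shortest tour through its group:
  {Hadley} + {Ash, Knoll, Alder, Vale}: 12 + 44 = 56
  {Ash} + {Hadley, Knoll, Alder, Vale}: 30 + 48 = 78
  {Hadley, Ash} + {Knoll, Alder, Vale}: 30 + 44 = 74
  {Knoll} + {Hadley, Ash, Alder, Vale}: 34 + 44 = 78
  {Hadley, Knoll} + {Ash, Alder, Vale}: 34 + 40 = 74
  {Ash, Knoll} + {Hadley, Alder, Vale}: 34 + 36 = 70
  … (15 splits in total)
Best: vehicle 1 Maple → Hadley → Maple = 12; vehicle 2 Maple → Alder → Ash → Knoll → Vale → Maple = 44; combined 56.

Minimum combined distance: 56 m.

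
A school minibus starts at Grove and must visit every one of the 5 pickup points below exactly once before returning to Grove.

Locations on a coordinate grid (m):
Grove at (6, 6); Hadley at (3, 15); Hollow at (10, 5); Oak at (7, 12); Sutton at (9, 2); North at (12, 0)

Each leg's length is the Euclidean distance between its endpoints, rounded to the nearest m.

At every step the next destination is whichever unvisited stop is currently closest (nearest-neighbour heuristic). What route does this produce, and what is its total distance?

At Grove the remaining stops are Hollow 4, Sutton 5, Oak 6, North 8, Hadley 9; go to Hollow.
At Hollow the remaining stops are Sutton 3, North 5, Oak 8, Hadley 12; go to Sutton.
At Sutton the remaining stops are North 4, Oak 10, Hadley 14; go to North.
At North the remaining stops are Oak 13, Hadley 17; go to Oak.
At Oak the remaining stops are Hadley 5; go to Hadley.
Return Hadley→Grove: 9.
Total = 4 + 3 + 4 + 13 + 5 + 9 = 38.

Total distance 38 m via the nearest-neighbour route Grove → Hollow → Sutton → North → Oak → Hadley → Grove.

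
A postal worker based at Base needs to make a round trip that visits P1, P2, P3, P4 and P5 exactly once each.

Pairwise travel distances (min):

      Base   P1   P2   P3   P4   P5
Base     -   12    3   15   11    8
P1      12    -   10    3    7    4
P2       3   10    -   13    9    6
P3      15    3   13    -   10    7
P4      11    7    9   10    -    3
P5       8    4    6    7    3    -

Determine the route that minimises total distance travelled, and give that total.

37 min — the shortest possible round trip.

There are 60 distinct closed tours to check (reversals are equivalent).
Base → P1 → P2 → P3 → P4 → P5 → Base: 12+10+13+10+3+8 = 56
Base → P1 → P2 → P3 → P5 → P4 → Base: 12+10+13+7+3+11 = 56
Base → P1 → P2 → P4 → P3 → P5 → Base: 12+10+9+10+7+8 = 56
Base → P1 → P2 → P4 → P5 → P3 → Base: 12+10+9+3+7+15 = 56
Base → P1 → P2 → P5 → P3 → P4 → Base: 12+10+6+7+10+11 = 56
Base → P1 → P2 → P5 → P4 → P3 → Base: 12+10+6+3+10+15 = 56
Base → P1 → P3 → P2 → P4 → P5 → Base: 12+3+13+9+3+8 = 48
Base → P1 → P3 → P2 → P5 → P4 → Base: 12+3+13+6+3+11 = 48
Base → P1 → P3 → P4 → P2 → P5 → Base: 12+3+10+9+6+8 = 48
Base → P1 → P3 → P4 → P5 → P2 → Base: 12+3+10+3+6+3 = 37
Base → P1 → P3 → P5 → P2 → P4 → Base: 12+3+7+6+9+11 = 48
Base → P1 → P3 → P5 → P4 → P2 → Base: 12+3+7+3+9+3 = 37
Base → P1 → P4 → P2 → P3 → P5 → Base: 12+7+9+13+7+8 = 56
Base → P1 → P4 → P2 → P5 → P3 → Base: 12+7+9+6+7+15 = 56
… (46 more)
The minimum is 37.
One optimal route: Base → P1 → P3 → P4 → P5 → P2 → Base (or its reverse).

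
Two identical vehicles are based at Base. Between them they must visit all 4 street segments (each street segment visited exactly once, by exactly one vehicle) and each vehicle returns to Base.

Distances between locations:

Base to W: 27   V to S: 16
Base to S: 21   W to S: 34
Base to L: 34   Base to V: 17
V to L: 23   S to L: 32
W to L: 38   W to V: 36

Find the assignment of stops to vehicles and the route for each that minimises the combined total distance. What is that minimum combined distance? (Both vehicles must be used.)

Minimum combined distance: 147.

Check every non-empty split of the stops between the two vehicles; for each half take its own optimal tour:
  {W} + {V, S, L}: 54 + 93 = 147
  {V} + {W, S, L}: 34 + 118 = 152
  {W, V} + {S, L}: 80 + 87 = 167
  {S} + {W, V, L}: 42 + 105 = 147
  {W, S} + {V, L}: 82 + 74 = 156
  {V, S} + {W, L}: 54 + 99 = 153
  … (7 splits in total)
Best: vehicle 1 Base → W → Base = 54; vehicle 2 Base → V → L → S → Base = 93; combined 147.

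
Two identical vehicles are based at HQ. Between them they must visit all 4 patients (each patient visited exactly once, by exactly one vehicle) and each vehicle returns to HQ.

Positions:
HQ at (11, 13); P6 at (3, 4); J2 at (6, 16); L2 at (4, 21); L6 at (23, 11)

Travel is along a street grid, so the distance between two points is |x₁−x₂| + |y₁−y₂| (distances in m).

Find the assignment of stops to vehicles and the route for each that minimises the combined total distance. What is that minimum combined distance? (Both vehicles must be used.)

Minimum combined distance: 78 m.

There are 2^3 − 1 = 7 ways to divide the 4 stops into two non-empty groups. For each, the best each vehicle can do is its own shortest tour through its group:
  {P6} + {J2, L2, L6}: 34 + 58 = 92
  {J2} + {P6, L2, L6}: 16 + 74 = 90
  {P6, J2} + {L2, L6}: 40 + 58 = 98
  {L2} + {P6, J2, L6}: 30 + 64 = 94
  {P6, L2} + {J2, L6}: 50 + 44 = 94
  {J2, L2} + {P6, L6}: 30 + 58 = 88
  … (7 splits in total)
  {P6, J2, L2} + {L6}: 50 + 28 = 78  ← best
Best: vehicle 1 HQ → P6 → L2 → J2 → HQ = 50; vehicle 2 HQ → L6 → HQ = 28; combined 78.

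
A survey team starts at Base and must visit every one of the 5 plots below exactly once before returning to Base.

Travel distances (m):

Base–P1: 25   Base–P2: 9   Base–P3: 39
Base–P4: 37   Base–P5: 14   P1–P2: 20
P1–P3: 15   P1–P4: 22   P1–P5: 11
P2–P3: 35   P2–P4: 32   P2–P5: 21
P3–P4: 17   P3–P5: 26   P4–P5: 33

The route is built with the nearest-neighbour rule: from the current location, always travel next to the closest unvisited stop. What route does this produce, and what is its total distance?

Nearest-neighbour total = 120 m; route Base → P2 → P1 → P5 → P3 → P4 → Base.

At Base the remaining stops are P2 9, P5 14, P1 25, P4 37, P3 39; go to P2.
At P2 the remaining stops are P1 20, P5 21, P4 32, P3 35; go to P1.
At P1 the remaining stops are P5 11, P3 15, P4 22; go to P5.
At P5 the remaining stops are P3 26, P4 33; go to P3.
At P3 the remaining stops are P4 17; go to P4.
Return P4→Base: 37.
Total = 9 + 20 + 11 + 26 + 17 + 37 = 120.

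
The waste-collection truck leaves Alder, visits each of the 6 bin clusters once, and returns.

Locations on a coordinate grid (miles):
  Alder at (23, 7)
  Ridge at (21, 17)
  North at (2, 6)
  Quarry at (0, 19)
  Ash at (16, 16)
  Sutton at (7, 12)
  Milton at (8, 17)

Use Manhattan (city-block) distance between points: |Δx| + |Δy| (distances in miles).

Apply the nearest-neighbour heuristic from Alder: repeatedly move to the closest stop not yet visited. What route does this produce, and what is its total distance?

From Alder: distances to unvisited — Ridge=12, Ash=16, Sutton=21, North=22, Milton=25, Quarry=35. Nearest is Ridge (12).
From Ridge: distances to unvisited — Ash=6, Milton=13, Sutton=19, Quarry=23, North=30. Nearest is Ash (6).
From Ash: distances to unvisited — Milton=9, Sutton=13, Quarry=19, North=24. Nearest is Milton (9).
From Milton: distances to unvisited — Sutton=6, Quarry=10, North=17. Nearest is Sutton (6).
From Sutton: distances to unvisited — North=11, Quarry=14. Nearest is North (11).
From North: distances to unvisited — Quarry=15. Nearest is Quarry (15).
Return Quarry→Alder: 35.
Total = 12 + 6 + 9 + 6 + 11 + 15 + 35 = 94.

Total distance 94 miles via the nearest-neighbour route Alder → Ridge → Ash → Milton → Sutton → North → Quarry → Alder.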